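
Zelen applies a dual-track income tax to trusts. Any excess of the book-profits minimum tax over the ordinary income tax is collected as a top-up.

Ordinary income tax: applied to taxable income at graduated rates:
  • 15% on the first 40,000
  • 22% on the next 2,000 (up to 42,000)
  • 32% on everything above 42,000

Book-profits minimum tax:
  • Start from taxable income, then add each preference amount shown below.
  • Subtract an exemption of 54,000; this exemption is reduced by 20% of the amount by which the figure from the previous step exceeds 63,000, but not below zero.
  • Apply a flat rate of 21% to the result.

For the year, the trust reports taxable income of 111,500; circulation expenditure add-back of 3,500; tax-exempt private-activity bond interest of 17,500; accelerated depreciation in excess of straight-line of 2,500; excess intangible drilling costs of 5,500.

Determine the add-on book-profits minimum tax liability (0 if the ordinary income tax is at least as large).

Book-profits minimum tax:
  Adjusted income: 111,500 + 3,500 + 17,500 + 2,500 + 5,500 = 140,500
  Exemption: 54,000 − 20% × (140,500 − 63,000) = 54,000 − 15,500 = 38,500
  Base: 140,500 − 38,500 = 102,000
  102,000 × 21% = 21,420

Ordinary income tax:
  40,000 × 15% = 6,000
  2,000 × 22% = 440
  69,500 × 32% = 22,240
  → 28,680

21,420 ≤ 28,680, so no add-on is due.

0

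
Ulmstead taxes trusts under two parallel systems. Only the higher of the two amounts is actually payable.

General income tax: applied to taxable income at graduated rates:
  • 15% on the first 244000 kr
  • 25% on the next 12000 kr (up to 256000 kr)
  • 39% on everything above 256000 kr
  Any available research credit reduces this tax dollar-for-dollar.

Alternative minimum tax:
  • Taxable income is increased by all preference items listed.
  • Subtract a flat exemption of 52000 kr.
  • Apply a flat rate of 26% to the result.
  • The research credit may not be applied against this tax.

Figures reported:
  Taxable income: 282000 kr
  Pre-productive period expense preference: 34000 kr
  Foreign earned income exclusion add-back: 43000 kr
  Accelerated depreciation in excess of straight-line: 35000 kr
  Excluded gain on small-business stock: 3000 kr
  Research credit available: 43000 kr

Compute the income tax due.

89700 kr

Alternative minimum tax:
  Adjusted income: 282000 kr + 34000 kr + 43000 kr + 35000 kr + 3000 kr = 397000 kr
  Less exemption 52000 kr → base 345000 kr
  345000 kr × 26% = 89700 kr

General income tax:
  244000 kr × 15% = 36600 kr
  12000 kr × 25% = 3000 kr
  26000 kr × 39% = 10140 kr
  → 49740 kr
  Less research credit 43000 kr → 6740 kr

89700 kr > 6740 kr, so the alternative minimum tax is the binding amount.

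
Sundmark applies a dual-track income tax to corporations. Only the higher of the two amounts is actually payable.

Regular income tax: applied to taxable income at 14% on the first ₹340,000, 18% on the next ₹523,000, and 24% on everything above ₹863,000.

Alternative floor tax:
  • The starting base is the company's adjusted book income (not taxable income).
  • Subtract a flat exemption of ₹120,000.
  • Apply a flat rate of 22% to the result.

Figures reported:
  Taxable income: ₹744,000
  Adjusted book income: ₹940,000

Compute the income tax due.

₹180,400

Alternative floor tax:
  Base (adjusted book income): ₹940,000
  Less exemption ₹120,000 → base ₹820,000
  ₹820,000 × 22% = ₹180,400

Regular income tax:
  ₹340,000 × 14% = ₹47,600
  ₹404,000 × 18% = ₹72,720
  → ₹120,320

₹180,400 > ₹120,320, so the alternative floor tax is the binding amount.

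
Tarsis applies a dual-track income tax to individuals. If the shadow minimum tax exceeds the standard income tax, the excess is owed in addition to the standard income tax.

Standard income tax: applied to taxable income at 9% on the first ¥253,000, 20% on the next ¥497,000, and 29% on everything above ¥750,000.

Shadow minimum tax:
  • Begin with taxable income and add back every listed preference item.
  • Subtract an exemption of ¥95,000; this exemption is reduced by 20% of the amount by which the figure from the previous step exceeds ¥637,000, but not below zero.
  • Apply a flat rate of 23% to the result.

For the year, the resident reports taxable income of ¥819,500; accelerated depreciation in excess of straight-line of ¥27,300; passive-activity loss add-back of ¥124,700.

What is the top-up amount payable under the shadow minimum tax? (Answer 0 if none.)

Shadow minimum tax:
  Adjusted income: ¥819,500 + ¥27,300 + ¥124,700 = ¥971,500
  Exemption: ¥95,000 − 20% × (¥971,500 − ¥637,000) = ¥95,000 − ¥66,900 = ¥28,100
  Base: ¥971,500 − ¥28,100 = ¥943,400
  ¥943,400 × 23% = ¥216,982

Standard income tax:
  ¥253,000 × 9% = ¥22,770
  ¥497,000 × 20% = ¥99,400
  ¥69,500 × 29% = ¥20,155
  → ¥142,325

Excess of shadow minimum tax over standard income tax: ¥216,982 − ¥142,325 = ¥74,657.

¥74,657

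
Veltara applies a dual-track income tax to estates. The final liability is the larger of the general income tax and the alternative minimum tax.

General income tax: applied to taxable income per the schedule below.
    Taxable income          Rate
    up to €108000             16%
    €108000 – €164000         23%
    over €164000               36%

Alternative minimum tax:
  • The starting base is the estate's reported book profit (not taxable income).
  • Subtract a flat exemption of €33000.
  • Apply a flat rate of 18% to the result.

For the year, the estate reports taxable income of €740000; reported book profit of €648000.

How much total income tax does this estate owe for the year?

Alternative minimum tax:
  Base (reported book profit): €648000
  Less exemption €33000 → base €615000
  €615000 × 18% = €110700

General income tax:
  €108000 × 16% = €17280
  €56000 × 23% = €12880
  €576000 × 36% = €207360
  → €237520

€237520 > €110700, so the general income tax governs.

€237520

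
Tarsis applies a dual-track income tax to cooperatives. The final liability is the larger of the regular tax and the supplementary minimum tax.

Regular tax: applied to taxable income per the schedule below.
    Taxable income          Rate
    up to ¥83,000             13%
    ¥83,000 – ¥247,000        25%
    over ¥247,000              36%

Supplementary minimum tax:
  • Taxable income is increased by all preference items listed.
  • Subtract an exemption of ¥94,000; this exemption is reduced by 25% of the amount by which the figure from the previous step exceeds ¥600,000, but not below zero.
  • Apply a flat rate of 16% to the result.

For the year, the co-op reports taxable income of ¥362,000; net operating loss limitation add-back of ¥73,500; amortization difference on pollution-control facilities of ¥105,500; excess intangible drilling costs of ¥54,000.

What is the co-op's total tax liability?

¥93,190

Regular tax:
  ¥83,000 × 13% = ¥10,790
  ¥164,000 × 25% = ¥41,000
  ¥115,000 × 36% = ¥41,400
  → ¥93,190

Supplementary minimum tax:
  Adjusted income: ¥362,000 + ¥73,500 + ¥105,500 + ¥54,000 = ¥595,000
  Exemption: ¥595,000 ≤ ¥600,000, so full ¥94,000 applies
  Base: ¥595,000 − ¥94,000 = ¥501,000
  ¥501,000 × 16% = ¥80,160

¥93,190 > ¥80,160, so the regular tax governs.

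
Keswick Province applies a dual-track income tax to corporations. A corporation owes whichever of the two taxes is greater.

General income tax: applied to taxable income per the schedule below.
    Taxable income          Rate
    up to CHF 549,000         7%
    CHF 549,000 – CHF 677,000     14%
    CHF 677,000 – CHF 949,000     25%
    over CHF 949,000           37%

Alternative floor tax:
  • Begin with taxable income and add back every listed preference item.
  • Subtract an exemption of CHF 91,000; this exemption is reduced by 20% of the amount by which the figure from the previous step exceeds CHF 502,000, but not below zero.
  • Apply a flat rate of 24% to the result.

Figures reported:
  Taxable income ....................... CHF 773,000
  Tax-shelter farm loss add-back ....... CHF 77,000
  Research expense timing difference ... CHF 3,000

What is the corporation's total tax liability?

General income tax:
  CHF 549,000 × 7% = CHF 38,430
  CHF 128,000 × 14% = CHF 17,920
  CHF 96,000 × 25% = CHF 24,000
  → CHF 80,350

Alternative floor tax:
  Adjusted income: CHF 773,000 + CHF 77,000 + CHF 3,000 = CHF 853,000
  Exemption: CHF 91,000 − 20% × (CHF 853,000 − CHF 502,000) = CHF 91,000 − CHF 70,200 = CHF 20,800
  Base: CHF 853,000 − CHF 20,800 = CHF 832,200
  CHF 832,200 × 24% = CHF 199,728

CHF 199,728 > CHF 80,350, so the alternative floor tax is the binding amount.

CHF 199,728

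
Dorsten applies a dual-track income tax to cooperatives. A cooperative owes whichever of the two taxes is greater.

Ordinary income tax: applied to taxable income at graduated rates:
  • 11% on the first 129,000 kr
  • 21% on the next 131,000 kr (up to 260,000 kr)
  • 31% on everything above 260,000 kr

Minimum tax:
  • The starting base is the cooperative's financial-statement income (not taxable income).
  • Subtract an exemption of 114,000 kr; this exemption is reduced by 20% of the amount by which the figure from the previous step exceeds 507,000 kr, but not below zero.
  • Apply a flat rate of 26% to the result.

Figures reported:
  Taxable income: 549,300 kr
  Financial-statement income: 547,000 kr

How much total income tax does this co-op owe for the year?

131,383 kr

Minimum tax:
  Base (financial-statement income): 547,000 kr
  Exemption: 114,000 kr − 20% × (547,000 kr − 507,000 kr) = 114,000 kr − 8,000 kr = 106,000 kr
  Base: 547,000 kr − 106,000 kr = 441,000 kr
  441,000 kr × 26% = 114,660 kr

Ordinary income tax:
  129,000 kr × 11% = 14,190 kr
  131,000 kr × 21% = 27,510 kr
  289,300 kr × 31% = 89,683 kr
  → 131,383 kr

131,383 kr > 114,660 kr, so the ordinary income tax governs.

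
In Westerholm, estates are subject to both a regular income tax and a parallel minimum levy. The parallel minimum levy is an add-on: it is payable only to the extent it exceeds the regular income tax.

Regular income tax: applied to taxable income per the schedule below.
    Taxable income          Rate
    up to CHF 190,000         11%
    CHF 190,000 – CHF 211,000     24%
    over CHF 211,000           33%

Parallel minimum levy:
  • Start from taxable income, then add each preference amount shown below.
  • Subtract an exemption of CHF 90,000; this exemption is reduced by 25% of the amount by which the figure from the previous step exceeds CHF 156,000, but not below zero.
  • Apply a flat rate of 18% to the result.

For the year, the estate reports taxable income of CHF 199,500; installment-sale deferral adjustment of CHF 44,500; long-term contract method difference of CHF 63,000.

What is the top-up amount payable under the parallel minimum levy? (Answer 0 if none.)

Parallel minimum levy:
  Adjusted income: CHF 199,500 + CHF 44,500 + CHF 63,000 = CHF 307,000
  Exemption: CHF 90,000 − 25% × (CHF 307,000 − CHF 156,000) = CHF 90,000 − CHF 37,750 = CHF 52,250
  Base: CHF 307,000 − CHF 52,250 = CHF 254,750
  CHF 254,750 × 18% = CHF 45,855

Regular income tax:
  CHF 190,000 × 11% = CHF 20,900
  CHF 9,500 × 24% = CHF 2,280
  → CHF 23,180

Excess of parallel minimum levy over regular income tax: CHF 45,855 − CHF 23,180 = CHF 22,675.

CHF 22,675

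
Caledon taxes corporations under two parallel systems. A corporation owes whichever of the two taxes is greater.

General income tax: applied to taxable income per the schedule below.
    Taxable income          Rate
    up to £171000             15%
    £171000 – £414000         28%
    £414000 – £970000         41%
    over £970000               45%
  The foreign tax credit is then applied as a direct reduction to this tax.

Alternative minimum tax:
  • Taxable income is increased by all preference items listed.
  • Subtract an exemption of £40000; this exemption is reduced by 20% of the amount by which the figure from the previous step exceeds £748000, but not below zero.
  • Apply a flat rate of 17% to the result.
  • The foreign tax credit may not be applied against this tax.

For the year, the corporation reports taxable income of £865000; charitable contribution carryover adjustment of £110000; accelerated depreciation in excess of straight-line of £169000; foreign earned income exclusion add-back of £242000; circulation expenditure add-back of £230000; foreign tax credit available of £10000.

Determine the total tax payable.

Alternative minimum tax:
  Adjusted income: £865000 + £110000 + £169000 + £242000 + £230000 = £1616000
  Exemption: 20% × (£1616000 − £748000) = £173600 ≥ £40000, so the exemption is fully phased out
  Base: £1616000 − £0 = £1616000
  £1616000 × 17% = £274720

General income tax:
  £171000 × 15% = £25650
  £243000 × 28% = £68040
  £451000 × 41% = £184910
  → £278600
  Less foreign tax credit £10000 → £268600

£274720 > £268600, so the alternative minimum tax is the binding amount.

£274720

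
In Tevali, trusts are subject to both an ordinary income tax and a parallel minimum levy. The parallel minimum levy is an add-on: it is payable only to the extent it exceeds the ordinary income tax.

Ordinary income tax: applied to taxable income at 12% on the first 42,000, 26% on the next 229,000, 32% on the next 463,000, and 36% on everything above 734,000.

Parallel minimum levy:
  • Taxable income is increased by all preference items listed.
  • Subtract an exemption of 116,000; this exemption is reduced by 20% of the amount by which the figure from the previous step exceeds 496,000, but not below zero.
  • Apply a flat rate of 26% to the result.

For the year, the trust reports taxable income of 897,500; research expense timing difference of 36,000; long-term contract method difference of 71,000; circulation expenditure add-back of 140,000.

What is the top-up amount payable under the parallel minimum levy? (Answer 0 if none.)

25,970

Parallel minimum levy:
  Adjusted income: 897,500 + 36,000 + 71,000 + 140,000 = 1,144,500
  Exemption: 20% × (1,144,500 − 496,000) = 129,700 ≥ 116,000, so the exemption is fully phased out
  Base: 1,144,500 − 0 = 1,144,500
  1,144,500 × 26% = 297,570

Ordinary income tax:
  42,000 × 12% = 5,040
  229,000 × 26% = 59,540
  463,000 × 32% = 148,160
  163,500 × 36% = 58,860
  → 271,600

Excess of parallel minimum levy over ordinary income tax: 297,570 − 271,600 = 25,970.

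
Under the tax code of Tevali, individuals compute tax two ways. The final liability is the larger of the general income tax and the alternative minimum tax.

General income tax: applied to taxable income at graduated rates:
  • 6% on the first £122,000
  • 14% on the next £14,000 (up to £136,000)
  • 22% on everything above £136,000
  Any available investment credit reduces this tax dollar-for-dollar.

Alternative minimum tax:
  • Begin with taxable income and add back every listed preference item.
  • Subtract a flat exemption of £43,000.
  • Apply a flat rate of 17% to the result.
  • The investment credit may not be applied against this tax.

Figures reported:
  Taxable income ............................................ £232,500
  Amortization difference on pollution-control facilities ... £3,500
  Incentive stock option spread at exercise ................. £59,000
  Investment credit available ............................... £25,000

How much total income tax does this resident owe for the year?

Alternative minimum tax:
  Adjusted income: £232,500 + £3,500 + £59,000 = £295,000
  Less exemption £43,000 → base £252,000
  £252,000 × 17% = £42,840

General income tax:
  £122,000 × 6% = £7,320
  £14,000 × 14% = £1,960
  £96,500 × 22% = £21,230
  → £30,510
  Less investment credit £25,000 → £5,510

£42,840 > £5,510, so the alternative minimum tax is the binding amount.

£42,840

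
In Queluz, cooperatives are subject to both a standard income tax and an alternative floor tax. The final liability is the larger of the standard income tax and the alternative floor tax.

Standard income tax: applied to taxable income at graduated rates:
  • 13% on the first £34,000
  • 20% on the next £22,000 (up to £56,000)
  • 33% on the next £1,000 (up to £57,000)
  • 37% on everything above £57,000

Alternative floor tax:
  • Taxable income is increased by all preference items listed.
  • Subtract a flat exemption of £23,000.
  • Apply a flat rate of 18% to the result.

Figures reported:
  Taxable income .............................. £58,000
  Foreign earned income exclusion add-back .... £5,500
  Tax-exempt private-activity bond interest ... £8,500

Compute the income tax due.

£9,520

Standard income tax:
  £34,000 × 13% = £4,420
  £22,000 × 20% = £4,400
  £1,000 × 33% = £330
  £1,000 × 37% = £370
  → £9,520

Alternative floor tax:
  Adjusted income: £58,000 + £5,500 + £8,500 = £72,000
  Less exemption £23,000 → base £49,000
  £49,000 × 18% = £8,820

£9,520 > £8,820, so the standard income tax governs.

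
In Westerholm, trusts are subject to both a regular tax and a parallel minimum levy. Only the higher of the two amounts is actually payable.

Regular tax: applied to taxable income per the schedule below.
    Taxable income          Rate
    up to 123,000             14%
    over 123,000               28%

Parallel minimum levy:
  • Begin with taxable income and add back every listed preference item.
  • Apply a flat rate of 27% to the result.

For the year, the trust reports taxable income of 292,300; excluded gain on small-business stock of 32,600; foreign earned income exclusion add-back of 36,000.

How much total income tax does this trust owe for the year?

97,443

Regular tax:
  123,000 × 14% = 17,220
  169,300 × 28% = 47,404
  → 64,624

Parallel minimum levy:
  Adjusted income: 292,300 + 32,600 + 36,000 = 360,900
  360,900 × 27% = 97,443

97,443 > 64,624, so the parallel minimum levy is the binding amount.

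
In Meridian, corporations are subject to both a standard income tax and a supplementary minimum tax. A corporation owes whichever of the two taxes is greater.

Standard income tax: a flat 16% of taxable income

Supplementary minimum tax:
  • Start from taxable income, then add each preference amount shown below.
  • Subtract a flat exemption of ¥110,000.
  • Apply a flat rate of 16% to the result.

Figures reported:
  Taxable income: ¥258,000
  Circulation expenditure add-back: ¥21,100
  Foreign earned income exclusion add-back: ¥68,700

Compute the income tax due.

¥41,280

Supplementary minimum tax:
  Adjusted income: ¥258,000 + ¥21,100 + ¥68,700 = ¥347,800
  Less exemption ¥110,000 → base ¥237,800
  ¥237,800 × 16% = ¥38,048

Standard income tax:
  ¥258,000 × 16% = ¥41,280

¥41,280 > ¥38,048, so the standard income tax governs.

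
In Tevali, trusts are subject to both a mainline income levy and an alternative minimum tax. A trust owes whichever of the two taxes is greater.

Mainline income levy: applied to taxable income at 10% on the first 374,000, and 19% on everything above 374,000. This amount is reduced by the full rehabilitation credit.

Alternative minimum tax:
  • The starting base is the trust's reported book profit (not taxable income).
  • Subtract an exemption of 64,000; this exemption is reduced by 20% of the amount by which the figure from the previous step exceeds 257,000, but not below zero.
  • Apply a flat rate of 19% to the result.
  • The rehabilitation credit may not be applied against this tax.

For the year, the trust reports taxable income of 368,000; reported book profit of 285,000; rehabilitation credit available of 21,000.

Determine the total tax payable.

43,054

Mainline income levy:
  368,000 × 10% = 36,800
  Less rehabilitation credit 21,000 → 15,800

Alternative minimum tax:
  Base (reported book profit): 285,000
  Exemption: 64,000 − 20% × (285,000 − 257,000) = 64,000 − 5,600 = 58,400
  Base: 285,000 − 58,400 = 226,600
  226,600 × 19% = 43,054

43,054 > 15,800, so the alternative minimum tax is the binding amount.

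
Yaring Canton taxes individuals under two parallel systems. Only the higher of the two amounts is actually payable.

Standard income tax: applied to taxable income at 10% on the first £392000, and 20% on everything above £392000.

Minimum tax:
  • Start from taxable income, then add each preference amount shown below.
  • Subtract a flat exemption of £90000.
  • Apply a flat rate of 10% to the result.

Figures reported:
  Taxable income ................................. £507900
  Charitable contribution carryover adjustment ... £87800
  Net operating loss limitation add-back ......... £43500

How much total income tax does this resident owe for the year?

Minimum tax:
  Adjusted income: £507900 + £87800 + £43500 = £639200
  Less exemption £90000 → base £549200
  £549200 × 10% = £54920

Standard income tax:
  £392000 × 10% = £39200
  £115900 × 20% = £23180
  → £62380

£62380 > £54920, so the standard income tax governs.

£62380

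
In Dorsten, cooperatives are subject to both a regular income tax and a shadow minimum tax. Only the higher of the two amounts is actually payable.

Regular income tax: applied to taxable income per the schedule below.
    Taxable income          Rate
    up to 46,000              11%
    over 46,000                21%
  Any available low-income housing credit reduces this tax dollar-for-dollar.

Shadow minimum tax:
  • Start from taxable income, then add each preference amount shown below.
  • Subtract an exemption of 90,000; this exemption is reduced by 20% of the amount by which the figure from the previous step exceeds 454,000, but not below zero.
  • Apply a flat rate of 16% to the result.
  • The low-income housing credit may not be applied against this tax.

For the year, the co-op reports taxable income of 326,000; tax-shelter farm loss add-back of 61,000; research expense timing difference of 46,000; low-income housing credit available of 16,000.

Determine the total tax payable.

54,880

Regular income tax:
  46,000 × 11% = 5,060
  280,000 × 21% = 58,800
  → 63,860
  Less low-income housing credit 16,000 → 47,860

Shadow minimum tax:
  Adjusted income: 326,000 + 61,000 + 46,000 = 433,000
  Exemption: 433,000 ≤ 454,000, so full 90,000 applies
  Base: 433,000 − 90,000 = 343,000
  343,000 × 16% = 54,880

54,880 > 47,860, so the shadow minimum tax is the binding amount.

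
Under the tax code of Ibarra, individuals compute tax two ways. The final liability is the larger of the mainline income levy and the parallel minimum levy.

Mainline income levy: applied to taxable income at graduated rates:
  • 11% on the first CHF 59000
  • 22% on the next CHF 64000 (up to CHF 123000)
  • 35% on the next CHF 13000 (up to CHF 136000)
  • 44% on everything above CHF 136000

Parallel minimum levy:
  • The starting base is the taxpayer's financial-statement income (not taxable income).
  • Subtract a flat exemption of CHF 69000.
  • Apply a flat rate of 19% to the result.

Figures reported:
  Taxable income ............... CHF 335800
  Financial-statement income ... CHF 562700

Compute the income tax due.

CHF 113032

Mainline income levy:
  CHF 59000 × 11% = CHF 6490
  CHF 64000 × 22% = CHF 14080
  CHF 13000 × 35% = CHF 4550
  CHF 199800 × 44% = CHF 87912
  → CHF 113032

Parallel minimum levy:
  Base (financial-statement income): CHF 562700
  Less exemption CHF 69000 → base CHF 493700
  CHF 493700 × 19% = CHF 93803

CHF 113032 > CHF 93803, so the mainline income levy governs.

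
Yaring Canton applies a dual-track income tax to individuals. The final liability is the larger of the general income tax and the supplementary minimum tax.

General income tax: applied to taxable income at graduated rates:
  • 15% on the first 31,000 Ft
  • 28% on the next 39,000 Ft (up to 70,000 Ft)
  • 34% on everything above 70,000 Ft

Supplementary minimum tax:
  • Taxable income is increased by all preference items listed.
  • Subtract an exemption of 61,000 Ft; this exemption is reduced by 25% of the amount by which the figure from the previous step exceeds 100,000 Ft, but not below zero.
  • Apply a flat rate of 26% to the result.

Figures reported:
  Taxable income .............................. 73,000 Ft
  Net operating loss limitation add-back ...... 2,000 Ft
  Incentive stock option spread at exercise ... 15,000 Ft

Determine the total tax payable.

16,590 Ft

Supplementary minimum tax:
  Adjusted income: 73,000 Ft + 2,000 Ft + 15,000 Ft = 90,000 Ft
  Exemption: 90,000 Ft ≤ 100,000 Ft, so full 61,000 Ft applies
  Base: 90,000 Ft − 61,000 Ft = 29,000 Ft
  29,000 Ft × 26% = 7,540 Ft

General income tax:
  31,000 Ft × 15% = 4,650 Ft
  39,000 Ft × 28% = 10,920 Ft
  3,000 Ft × 34% = 1,020 Ft
  → 16,590 Ft

16,590 Ft > 7,540 Ft, so the general income tax governs.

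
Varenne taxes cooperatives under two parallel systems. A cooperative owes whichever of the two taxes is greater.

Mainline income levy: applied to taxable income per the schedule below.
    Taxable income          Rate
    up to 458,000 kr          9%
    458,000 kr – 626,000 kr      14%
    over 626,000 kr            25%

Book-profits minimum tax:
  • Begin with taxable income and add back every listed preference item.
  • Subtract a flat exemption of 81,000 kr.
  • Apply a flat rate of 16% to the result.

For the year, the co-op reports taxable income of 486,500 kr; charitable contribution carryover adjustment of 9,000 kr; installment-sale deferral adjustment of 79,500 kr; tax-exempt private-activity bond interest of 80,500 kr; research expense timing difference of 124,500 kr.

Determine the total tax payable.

111,840 kr

Book-profits minimum tax:
  Adjusted income: 486,500 kr + 9,000 kr + 79,500 kr + 80,500 kr + 124,500 kr = 780,000 kr
  Less exemption 81,000 kr → base 699,000 kr
  699,000 kr × 16% = 111,840 kr

Mainline income levy:
  458,000 kr × 9% = 41,220 kr
  28,500 kr × 14% = 3,990 kr
  → 45,210 kr

111,840 kr > 45,210 kr, so the book-profits minimum tax is the binding amount.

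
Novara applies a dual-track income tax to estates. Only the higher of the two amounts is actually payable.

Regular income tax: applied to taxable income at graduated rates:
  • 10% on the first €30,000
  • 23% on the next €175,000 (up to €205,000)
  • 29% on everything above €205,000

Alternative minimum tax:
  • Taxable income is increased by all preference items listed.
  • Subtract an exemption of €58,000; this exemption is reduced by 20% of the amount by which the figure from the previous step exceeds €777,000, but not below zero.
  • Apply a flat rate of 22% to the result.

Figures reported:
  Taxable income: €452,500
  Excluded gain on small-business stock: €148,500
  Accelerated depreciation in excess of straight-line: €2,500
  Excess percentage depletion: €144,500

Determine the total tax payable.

€151,800

Regular income tax:
  €30,000 × 10% = €3,000
  €175,000 × 23% = €40,250
  €247,500 × 29% = €71,775
  → €115,025

Alternative minimum tax:
  Adjusted income: €452,500 + €148,500 + €2,500 + €144,500 = €748,000
  Exemption: €748,000 ≤ €777,000, so full €58,000 applies
  Base: €748,000 − €58,000 = €690,000
  €690,000 × 22% = €151,800

€151,800 > €115,025, so the alternative minimum tax is the binding amount.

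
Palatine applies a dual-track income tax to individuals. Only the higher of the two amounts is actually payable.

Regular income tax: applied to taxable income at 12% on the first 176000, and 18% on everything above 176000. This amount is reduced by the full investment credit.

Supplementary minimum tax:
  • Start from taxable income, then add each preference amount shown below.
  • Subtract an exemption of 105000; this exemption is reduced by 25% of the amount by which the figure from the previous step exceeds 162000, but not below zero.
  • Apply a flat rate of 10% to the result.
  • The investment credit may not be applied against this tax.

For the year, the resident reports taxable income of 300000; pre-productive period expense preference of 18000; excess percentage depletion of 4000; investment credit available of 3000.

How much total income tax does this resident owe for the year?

40440

Regular income tax:
  176000 × 12% = 21120
  124000 × 18% = 22320
  → 43440
  Less investment credit 3000 → 40440

Supplementary minimum tax:
  Adjusted income: 300000 + 18000 + 4000 = 322000
  Exemption: 105000 − 25% × (322000 − 162000) = 105000 − 40000 = 65000
  Base: 322000 − 65000 = 257000
  257000 × 10% = 25700

40440 > 25700, so the regular income tax governs.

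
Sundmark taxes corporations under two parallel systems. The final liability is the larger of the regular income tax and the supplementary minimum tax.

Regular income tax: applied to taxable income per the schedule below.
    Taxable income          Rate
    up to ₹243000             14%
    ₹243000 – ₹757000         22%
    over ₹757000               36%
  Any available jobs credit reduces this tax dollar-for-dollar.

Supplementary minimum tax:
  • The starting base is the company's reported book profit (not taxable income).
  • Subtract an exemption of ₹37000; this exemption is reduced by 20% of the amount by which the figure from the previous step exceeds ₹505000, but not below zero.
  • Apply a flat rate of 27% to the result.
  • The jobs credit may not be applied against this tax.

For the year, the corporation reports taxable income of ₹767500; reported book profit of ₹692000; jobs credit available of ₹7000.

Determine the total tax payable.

Supplementary minimum tax:
  Base (reported book profit): ₹692000
  Exemption: 20% × (₹692000 − ₹505000) = ₹37400 ≥ ₹37000, so the exemption is fully phased out
  Base: ₹692000 − ₹0 = ₹692000
  ₹692000 × 27% = ₹186840

Regular income tax:
  ₹243000 × 14% = ₹34020
  ₹514000 × 22% = ₹113080
  ₹10500 × 36% = ₹3780
  → ₹150880
  Less jobs credit ₹7000 → ₹143880

₹186840 > ₹143880, so the supplementary minimum tax is the binding amount.

₹186840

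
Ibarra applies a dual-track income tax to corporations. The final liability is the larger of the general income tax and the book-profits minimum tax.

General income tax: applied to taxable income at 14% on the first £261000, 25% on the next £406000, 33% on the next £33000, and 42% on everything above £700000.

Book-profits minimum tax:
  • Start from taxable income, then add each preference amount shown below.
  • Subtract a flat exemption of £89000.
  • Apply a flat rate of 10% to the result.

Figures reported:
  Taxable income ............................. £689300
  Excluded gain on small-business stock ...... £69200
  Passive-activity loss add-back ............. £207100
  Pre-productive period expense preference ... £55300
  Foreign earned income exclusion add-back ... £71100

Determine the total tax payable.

General income tax:
  £261000 × 14% = £36540
  £406000 × 25% = £101500
  £22300 × 33% = £7359
  → £145399

Book-profits minimum tax:
  Adjusted income: £689300 + £69200 + £207100 + £55300 + £71100 = £1092000
  Less exemption £89000 → base £1003000
  £1003000 × 10% = £100300

£145399 > £100300, so the general income tax governs.

£145399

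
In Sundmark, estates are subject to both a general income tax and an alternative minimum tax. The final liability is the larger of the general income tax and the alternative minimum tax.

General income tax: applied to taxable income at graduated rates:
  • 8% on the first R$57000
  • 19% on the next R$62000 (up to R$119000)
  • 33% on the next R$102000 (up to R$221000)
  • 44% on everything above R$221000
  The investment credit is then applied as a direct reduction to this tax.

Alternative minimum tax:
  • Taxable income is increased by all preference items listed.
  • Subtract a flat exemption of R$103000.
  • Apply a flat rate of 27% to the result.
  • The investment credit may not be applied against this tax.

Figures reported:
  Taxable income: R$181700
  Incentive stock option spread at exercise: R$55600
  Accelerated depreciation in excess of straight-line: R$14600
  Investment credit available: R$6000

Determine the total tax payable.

R$40203

General income tax:
  R$57000 × 8% = R$4560
  R$62000 × 19% = R$11780
  R$62700 × 33% = R$20691
  → R$37031
  Less investment credit R$6000 → R$31031

Alternative minimum tax:
  Adjusted income: R$181700 + R$55600 + R$14600 = R$251900
  Less exemption R$103000 → base R$148900
  R$148900 × 27% = R$40203

R$40203 > R$31031, so the alternative minimum tax is the binding amount.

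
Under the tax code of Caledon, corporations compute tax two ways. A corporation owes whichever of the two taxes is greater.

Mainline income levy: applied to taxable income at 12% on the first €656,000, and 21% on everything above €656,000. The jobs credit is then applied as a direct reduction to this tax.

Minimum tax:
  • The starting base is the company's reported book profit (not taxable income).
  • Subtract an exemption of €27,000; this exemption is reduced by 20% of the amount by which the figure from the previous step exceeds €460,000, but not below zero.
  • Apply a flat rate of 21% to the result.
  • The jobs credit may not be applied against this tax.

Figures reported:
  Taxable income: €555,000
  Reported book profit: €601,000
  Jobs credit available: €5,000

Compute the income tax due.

€126,210

Mainline income levy:
  €555,000 × 12% = €66,600
  Less jobs credit €5,000 → €61,600

Minimum tax:
  Base (reported book profit): €601,000
  Exemption: 20% × (€601,000 − €460,000) = €28,200 ≥ €27,000, so the exemption is fully phased out
  Base: €601,000 − €0 = €601,000
  €601,000 × 21% = €126,210

€126,210 > €61,600, so the minimum tax is the binding amount.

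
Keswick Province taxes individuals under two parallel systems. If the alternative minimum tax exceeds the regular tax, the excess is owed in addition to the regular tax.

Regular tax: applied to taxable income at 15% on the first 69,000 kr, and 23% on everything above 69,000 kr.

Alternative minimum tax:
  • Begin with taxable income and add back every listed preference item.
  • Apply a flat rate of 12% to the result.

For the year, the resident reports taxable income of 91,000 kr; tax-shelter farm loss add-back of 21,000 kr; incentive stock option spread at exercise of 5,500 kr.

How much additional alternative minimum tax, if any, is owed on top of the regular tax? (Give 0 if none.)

0 kr

Regular tax:
  69,000 kr × 15% = 10,350 kr
  22,000 kr × 23% = 5,060 kr
  → 15,410 kr

Alternative minimum tax:
  Adjusted income: 91,000 kr + 21,000 kr + 5,500 kr = 117,500 kr
  117,500 kr × 12% = 14,100 kr

14,100 kr ≤ 15,410 kr, so no add-on is due.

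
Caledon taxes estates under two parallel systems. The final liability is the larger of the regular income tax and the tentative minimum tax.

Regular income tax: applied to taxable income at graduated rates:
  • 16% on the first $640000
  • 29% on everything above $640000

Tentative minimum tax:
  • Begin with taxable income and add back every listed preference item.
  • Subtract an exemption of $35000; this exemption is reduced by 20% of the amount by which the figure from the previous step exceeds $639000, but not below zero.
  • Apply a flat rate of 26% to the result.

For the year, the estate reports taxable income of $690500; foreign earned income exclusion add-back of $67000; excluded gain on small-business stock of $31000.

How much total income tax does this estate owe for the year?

Regular income tax:
  $640000 × 16% = $102400
  $50500 × 29% = $14645
  → $117045

Tentative minimum tax:
  Adjusted income: $690500 + $67000 + $31000 = $788500
  Exemption: $35000 − 20% × ($788500 − $639000) = $35000 − $29900 = $5100
  Base: $788500 − $5100 = $783400
  $783400 × 26% = $203684

$203684 > $117045, so the tentative minimum tax is the binding amount.

$203684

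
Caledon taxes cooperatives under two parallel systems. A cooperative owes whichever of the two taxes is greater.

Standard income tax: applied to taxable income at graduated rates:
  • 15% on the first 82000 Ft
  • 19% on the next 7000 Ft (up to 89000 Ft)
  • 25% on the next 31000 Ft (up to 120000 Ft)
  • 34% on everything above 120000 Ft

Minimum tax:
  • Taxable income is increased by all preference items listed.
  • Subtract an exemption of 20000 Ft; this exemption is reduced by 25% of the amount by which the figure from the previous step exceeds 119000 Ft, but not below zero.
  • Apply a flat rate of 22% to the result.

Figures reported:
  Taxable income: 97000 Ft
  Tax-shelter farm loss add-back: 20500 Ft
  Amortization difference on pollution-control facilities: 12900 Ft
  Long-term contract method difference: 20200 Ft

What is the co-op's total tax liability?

Minimum tax:
  Adjusted income: 97000 Ft + 20500 Ft + 12900 Ft + 20200 Ft = 150600 Ft
  Exemption: 20000 Ft − 25% × (150600 Ft − 119000 Ft) = 20000 Ft − 7900 Ft = 12100 Ft
  Base: 150600 Ft − 12100 Ft = 138500 Ft
  138500 Ft × 22% = 30470 Ft

Standard income tax:
  82000 Ft × 15% = 12300 Ft
  7000 Ft × 19% = 1330 Ft
  8000 Ft × 25% = 2000 Ft
  → 15630 Ft

30470 Ft > 15630 Ft, so the minimum tax is the binding amount.

30470 Ft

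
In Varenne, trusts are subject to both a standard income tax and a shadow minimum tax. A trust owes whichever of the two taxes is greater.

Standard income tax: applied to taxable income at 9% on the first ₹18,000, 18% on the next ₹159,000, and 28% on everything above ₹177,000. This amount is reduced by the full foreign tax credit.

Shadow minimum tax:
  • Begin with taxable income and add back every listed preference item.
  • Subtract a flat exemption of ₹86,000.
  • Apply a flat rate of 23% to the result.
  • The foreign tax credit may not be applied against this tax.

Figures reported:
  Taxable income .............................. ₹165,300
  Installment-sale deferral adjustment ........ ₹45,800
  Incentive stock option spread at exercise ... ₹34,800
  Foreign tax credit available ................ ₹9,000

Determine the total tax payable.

₹36,777

Shadow minimum tax:
  Adjusted income: ₹165,300 + ₹45,800 + ₹34,800 = ₹245,900
  Less exemption ₹86,000 → base ₹159,900
  ₹159,900 × 23% = ₹36,777

Standard income tax:
  ₹18,000 × 9% = ₹1,620
  ₹147,300 × 18% = ₹26,514
  → ₹28,134
  Less foreign tax credit ₹9,000 → ₹19,134

₹36,777 > ₹19,134, so the shadow minimum tax is the binding amount.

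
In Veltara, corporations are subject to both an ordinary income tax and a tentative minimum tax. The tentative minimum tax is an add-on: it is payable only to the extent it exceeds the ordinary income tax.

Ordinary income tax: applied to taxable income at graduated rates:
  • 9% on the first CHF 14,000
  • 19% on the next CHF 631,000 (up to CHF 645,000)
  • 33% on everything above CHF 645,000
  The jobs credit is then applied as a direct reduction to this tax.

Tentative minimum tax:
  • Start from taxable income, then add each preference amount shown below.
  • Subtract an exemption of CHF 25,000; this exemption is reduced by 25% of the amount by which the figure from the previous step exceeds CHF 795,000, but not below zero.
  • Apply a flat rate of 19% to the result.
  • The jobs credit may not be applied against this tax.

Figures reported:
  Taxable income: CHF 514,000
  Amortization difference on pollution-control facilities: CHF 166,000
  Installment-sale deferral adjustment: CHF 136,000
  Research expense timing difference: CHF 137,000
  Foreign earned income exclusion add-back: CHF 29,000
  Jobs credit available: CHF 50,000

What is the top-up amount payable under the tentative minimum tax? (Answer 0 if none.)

CHF 140,320

Ordinary income tax:
  CHF 14,000 × 9% = CHF 1,260
  CHF 500,000 × 19% = CHF 95,000
  → CHF 96,260
  Less jobs credit CHF 50,000 → CHF 46,260

Tentative minimum tax:
  Adjusted income: CHF 514,000 + CHF 166,000 + CHF 136,000 + CHF 137,000 + CHF 29,000 = CHF 982,000
  Exemption: 25% × (CHF 982,000 − CHF 795,000) = CHF 46,750 ≥ CHF 25,000, so the exemption is fully phased out
  Base: CHF 982,000 − CHF 0 = CHF 982,000
  CHF 982,000 × 19% = CHF 186,580

Excess of tentative minimum tax over ordinary income tax: CHF 186,580 − CHF 46,260 = CHF 140,320.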